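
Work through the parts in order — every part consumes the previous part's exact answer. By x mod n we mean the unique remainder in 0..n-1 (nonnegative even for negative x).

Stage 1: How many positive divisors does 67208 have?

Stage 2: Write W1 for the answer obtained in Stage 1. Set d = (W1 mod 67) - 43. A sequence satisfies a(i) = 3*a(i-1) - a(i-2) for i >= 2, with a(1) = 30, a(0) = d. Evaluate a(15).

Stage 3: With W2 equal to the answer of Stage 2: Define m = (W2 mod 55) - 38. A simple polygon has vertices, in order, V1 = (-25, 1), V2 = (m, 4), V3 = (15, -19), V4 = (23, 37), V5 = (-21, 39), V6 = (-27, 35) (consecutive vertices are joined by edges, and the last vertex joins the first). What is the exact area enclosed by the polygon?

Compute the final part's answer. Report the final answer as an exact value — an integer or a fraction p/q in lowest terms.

2046

Stage 1: 67208 = 2^3 * 31 * 271; number of divisors = (3+1) * (1+1) * (1+1) = 16; answer 16
Stage 2: W1 = 16; d = -27; a(2) = 3*(30) - 1*(-27) = 117; iterating: a(2)=117, a(3)=321, a(4)=846, a(5)=2217, a(6)=5805, a(7)=15198, a(8)=39789, a(9)=104169, a(10)=272718, a(11)=713985, a(12)=1869237, a(13)=4893726, a(14)=12811941, a(15)=33542097; answer 33542097
Stage 3: W2 = 33542097; m = -21; cross terms: (-25*4 - -21*1)=-79, (-21*-19 - 15*4)=339, (15*37 - 23*-19)=992, (23*39 - -21*37)=1674, (-21*35 - -27*39)=318, (-27*1 - -25*35)=848; twice the area = |4092| = 4092; area = 2046; answer 2046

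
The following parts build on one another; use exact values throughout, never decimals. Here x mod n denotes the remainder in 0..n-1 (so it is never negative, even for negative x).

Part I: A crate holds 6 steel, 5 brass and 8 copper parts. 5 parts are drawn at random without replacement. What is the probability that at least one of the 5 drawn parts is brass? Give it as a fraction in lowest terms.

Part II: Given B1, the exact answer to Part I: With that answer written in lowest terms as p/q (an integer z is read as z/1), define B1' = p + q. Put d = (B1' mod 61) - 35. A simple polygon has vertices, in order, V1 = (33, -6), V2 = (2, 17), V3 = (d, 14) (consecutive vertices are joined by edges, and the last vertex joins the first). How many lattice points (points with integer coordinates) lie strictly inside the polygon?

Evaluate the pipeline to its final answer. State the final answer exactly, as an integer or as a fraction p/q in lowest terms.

Part I: total draws C(19,5) = 11628; complement C(14,5) = 2002; favorable 11628 - 2002 = 9626; P = 4813/5814; answer 4813/5814
Part II: B1 = 4813/5814; threaded value p + q = 10627; d = -22; cross terms: (33*17 - 2*-6)=573, (2*14 - -22*17)=402, (-22*-6 - 33*14)=-330; twice the area = |645| = 645; area = 645/2; boundary points = 1 + 3 + 5 = 9; strictly interior points = area - boundary/2 + 1 = 319; answer 319

319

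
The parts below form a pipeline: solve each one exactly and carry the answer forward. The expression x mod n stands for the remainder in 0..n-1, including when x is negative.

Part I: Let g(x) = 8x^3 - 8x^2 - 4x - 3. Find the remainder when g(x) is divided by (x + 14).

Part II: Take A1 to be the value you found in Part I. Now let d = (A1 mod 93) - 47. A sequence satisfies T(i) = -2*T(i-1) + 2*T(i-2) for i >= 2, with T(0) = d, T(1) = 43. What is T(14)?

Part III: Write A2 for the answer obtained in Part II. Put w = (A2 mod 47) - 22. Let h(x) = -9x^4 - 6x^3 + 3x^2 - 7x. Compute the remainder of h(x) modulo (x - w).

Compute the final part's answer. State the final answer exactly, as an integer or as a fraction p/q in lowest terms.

Part I: remainder = value at the root: 8*(-14)^3 - 8*(-14)^2 - 4*(-14)^1 - 3 = (-21952) + (-1568) + (56) + (-3) = -23467; answer -23467
Part II: A1 = -23467; d = 15; T(2) = -2*(43) + 2*(15) = -56; iterating: T(2)=-56, T(3)=198, T(4)=-508, T(5)=1412, T(6)=-3840, T(7)=10504, T(8)=-28688, T(9)=78384, T(10)=-214144, T(11)=585056, T(12)=-1598400, T(13)=4366912, T(14)=-11930624; answer -11930624
Part III: A2 = -11930624; w = 22; remainder = value at the root: -9*(22)^4 - 6*(22)^3 + 3*(22)^2 - 7*(22)^1 = (-2108304) + (-63888) + (1452) + (-154) = -2170894; answer -2170894

-2170894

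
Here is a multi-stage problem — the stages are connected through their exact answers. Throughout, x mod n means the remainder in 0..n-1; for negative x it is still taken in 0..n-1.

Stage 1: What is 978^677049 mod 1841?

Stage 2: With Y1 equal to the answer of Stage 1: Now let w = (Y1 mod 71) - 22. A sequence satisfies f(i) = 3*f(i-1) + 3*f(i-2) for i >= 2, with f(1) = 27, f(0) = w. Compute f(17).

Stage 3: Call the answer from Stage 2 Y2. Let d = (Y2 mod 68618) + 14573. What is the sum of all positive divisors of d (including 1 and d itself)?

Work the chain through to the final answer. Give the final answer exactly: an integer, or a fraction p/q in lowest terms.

65296

Stage 1: squarings mod 1841: 978^1=978, 978^2=1005, 978^4=1157, 978^8=242, 978^16=1493, 978^32=1439, 978^64=1437, 978^128=1208, 978^256=1192, 978^512=1453, 978^1024=1423, 978^2048=1670, 978^4096=1626, 978^8192=200, 978^16384=1339, 978^32768=1628, 978^65536=1185, 978^131072=1383, 978^262144=1731, 978^524288=1054; 978^677049 = 978^1 * 978^8 * 978^16 * 978^32 * 978^128 * 978^1024 * 978^4096 * 978^16384 * 978^131072 * 978^524288 = 706 (mod 1841); answer 706
Stage 2: Y1 = 706; w = 45; f(2) = 3*(27) + 3*(45) = 216; iterating: f(2)=216, f(3)=729, f(4)=2835, f(5)=10692, f(6)=40581, f(7)=153819, f(8)=583200, f(9)=2211057, f(10)=8382771, f(11)=31781484, f(12)=120492765, f(13)=456822747, f(14)=1731946536, f(15)=6566307849, f(16)=24894763155, f(17)=94383213012; answer 94383213012
Stage 3: Y2 = 94383213012; d = 60619; 60619 = 13 * 4663; sigma = (1 + 13) * (1 + 4663) = 14 * 4664 = 65296; answer 65296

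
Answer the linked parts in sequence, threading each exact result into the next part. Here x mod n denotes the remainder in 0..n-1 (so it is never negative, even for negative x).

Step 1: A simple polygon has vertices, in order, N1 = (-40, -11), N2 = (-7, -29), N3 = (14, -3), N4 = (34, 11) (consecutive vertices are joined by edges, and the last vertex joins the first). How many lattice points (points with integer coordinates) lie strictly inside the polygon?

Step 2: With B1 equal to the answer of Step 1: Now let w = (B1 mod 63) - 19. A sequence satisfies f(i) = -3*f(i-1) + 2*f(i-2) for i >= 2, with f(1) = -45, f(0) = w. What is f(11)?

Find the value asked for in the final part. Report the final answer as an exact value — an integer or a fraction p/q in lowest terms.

-14676543

Step 1: cross terms: (-40*-29 - -7*-11)=1083, (-7*-3 - 14*-29)=427, (14*11 - 34*-3)=256, (34*-11 - -40*11)=66; twice the area = |1832| = 1832; area = 916; boundary points = 3 + 1 + 2 + 2 = 8; strictly interior points = area - boundary/2 + 1 = 913; answer 913
Step 2: B1 = 913; w = 12; f(2) = -3*(-45) + 2*(12) = 159; iterating: f(2)=159, f(3)=-567, f(4)=2019, f(5)=-7191, f(6)=25611, f(7)=-91215, f(8)=324867, f(9)=-1157031, f(10)=4120827, f(11)=-14676543; answer -14676543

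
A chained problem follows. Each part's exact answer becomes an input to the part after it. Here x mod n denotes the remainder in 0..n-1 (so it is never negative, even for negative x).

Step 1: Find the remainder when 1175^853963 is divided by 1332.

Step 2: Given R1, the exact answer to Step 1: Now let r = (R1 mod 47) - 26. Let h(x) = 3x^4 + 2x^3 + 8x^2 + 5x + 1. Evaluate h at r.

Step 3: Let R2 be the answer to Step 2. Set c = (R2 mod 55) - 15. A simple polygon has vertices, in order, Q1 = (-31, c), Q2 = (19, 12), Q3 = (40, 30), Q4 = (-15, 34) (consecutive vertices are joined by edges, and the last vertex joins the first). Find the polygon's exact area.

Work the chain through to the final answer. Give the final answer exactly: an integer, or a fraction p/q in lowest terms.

1274

Step 1: squarings mod 1332: 1175^1=1175, 1175^2=673, 1175^4=49, 1175^8=1069, 1175^16=1237, 1175^32=1033, 1175^64=157, 1175^128=673, 1175^256=49, 1175^512=1069, 1175^1024=1237, 1175^2048=1033, 1175^4096=157, 1175^8192=673, 1175^16384=49, 1175^32768=1069, 1175^65536=1237, 1175^131072=1033, 1175^262144=157, 1175^524288=673; 1175^853963 = 1175^1 * 1175^2 * 1175^8 * 1175^64 * 1175^128 * 1175^256 * 1175^512 * 1175^1024 * 1175^65536 * 1175^262144 * 1175^524288 = 95 (mod 1332); answer 95
Step 2: R1 = 95; r = -25; 3*(-25)^4 + 2*(-25)^3 + 8*(-25)^2 + 5*(-25)^1 + 1 = (1171875) + (-31250) + (5000) + (-125) + (1) = 1145501; answer 1145501
Step 3: R2 = 1145501; c = 1; cross terms: (-31*12 - 19*1)=-391, (19*30 - 40*12)=90, (40*34 - -15*30)=1810, (-15*1 - -31*34)=1039; twice the area = |2548| = 2548; area = 1274; answer 1274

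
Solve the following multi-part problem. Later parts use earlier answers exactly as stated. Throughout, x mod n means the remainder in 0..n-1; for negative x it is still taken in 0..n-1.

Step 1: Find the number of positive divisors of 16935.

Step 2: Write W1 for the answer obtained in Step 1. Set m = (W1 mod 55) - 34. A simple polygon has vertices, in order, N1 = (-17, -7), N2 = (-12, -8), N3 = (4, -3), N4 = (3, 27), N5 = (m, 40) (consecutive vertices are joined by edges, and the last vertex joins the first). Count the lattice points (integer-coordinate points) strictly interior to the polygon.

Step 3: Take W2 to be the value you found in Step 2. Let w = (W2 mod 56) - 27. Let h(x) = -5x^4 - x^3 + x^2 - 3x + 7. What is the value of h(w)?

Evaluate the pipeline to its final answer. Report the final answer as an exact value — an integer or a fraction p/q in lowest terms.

Step 1: 16935 = 3 * 5 * 1129; number of divisors = (1+1) * (1+1) * (1+1) = 8; answer 8
Step 2: W1 = 8; m = -26; cross terms: (-17*-8 - -12*-7)=52, (-12*-3 - 4*-8)=68, (4*27 - 3*-3)=117, (3*40 - -26*27)=822, (-26*-7 - -17*40)=862; twice the area = |1921| = 1921; area = 1921/2; boundary points = 1 + 1 + 1 + 1 + 1 = 5; strictly interior points = area - boundary/2 + 1 = 959; answer 959
Step 3: W2 = 959; w = -20; -5*(-20)^4 - 1*(-20)^3 + 1*(-20)^2 - 3*(-20)^1 + 7 = (-800000) + (8000) + (400) + (60) + (7) = -791533; answer -791533

-791533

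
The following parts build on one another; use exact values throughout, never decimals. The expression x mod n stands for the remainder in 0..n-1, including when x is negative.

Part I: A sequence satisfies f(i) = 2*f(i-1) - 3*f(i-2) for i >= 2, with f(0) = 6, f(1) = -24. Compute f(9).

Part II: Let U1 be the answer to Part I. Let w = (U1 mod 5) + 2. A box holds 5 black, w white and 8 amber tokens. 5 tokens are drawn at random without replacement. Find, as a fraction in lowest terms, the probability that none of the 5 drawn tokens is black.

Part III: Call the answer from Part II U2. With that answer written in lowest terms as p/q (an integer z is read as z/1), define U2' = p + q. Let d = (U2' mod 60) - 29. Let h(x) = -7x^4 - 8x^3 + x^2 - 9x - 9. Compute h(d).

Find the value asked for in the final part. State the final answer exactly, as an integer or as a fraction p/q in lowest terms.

Part I: f(2) = 2*(-24) - 3*(6) = -66; iterating: f(2)=-66, f(3)=-60, f(4)=78, f(5)=336, f(6)=438, f(7)=-132, f(8)=-1578, f(9)=-2760; answer -2760
Part II: U1 = -2760; w = 2; total draws C(15,5) = 3003; favorable C(10,5) = 252; P = 12/143; answer 12/143
Part III: U2 = 12/143; threaded value p + q = 155; d = 6; -7*(6)^4 - 8*(6)^3 + 1*(6)^2 - 9*(6)^1 - 9 = (-9072) + (-1728) + (36) + (-54) + (-9) = -10827; answer -10827

-10827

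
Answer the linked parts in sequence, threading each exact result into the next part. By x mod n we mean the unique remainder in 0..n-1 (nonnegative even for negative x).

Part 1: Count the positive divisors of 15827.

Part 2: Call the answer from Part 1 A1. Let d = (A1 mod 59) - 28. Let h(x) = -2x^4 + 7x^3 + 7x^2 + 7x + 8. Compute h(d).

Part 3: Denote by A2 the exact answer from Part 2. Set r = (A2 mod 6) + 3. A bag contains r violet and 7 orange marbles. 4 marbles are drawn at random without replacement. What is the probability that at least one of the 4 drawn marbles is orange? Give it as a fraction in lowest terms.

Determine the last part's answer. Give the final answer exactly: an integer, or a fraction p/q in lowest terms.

98/99

Part 1: 15827 = 7^2 * 17 * 19; number of divisors = (2+1) * (1+1) * (1+1) = 12; answer 12
Part 2: A1 = 12; d = -16; -2*(-16)^4 + 7*(-16)^3 + 7*(-16)^2 + 7*(-16)^1 + 8 = (-131072) + (-28672) + (1792) + (-112) + (8) = -158056; answer -158056
Part 3: A2 = -158056; r = 5; total draws C(12,4) = 495; complement C(5,4) = 5; favorable 495 - 5 = 490; P = 98/99; answer 98/99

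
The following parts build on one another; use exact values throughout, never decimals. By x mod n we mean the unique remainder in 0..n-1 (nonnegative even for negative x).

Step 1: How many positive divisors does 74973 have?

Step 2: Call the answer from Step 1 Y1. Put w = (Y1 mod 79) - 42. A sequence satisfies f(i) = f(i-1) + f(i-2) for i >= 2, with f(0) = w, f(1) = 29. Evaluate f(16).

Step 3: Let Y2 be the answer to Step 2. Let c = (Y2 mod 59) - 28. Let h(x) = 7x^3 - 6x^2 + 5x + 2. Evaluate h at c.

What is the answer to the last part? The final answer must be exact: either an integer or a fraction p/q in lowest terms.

Step 1: 74973 = 3 * 67 * 373; number of divisors = (1+1) * (1+1) * (1+1) = 8; answer 8
Step 2: Y1 = 8; w = -34; f(2) = 1*(29) + 1*(-34) = -5; iterating: f(2)=-5, f(3)=24, f(4)=19, f(5)=43, f(6)=62, f(7)=105, f(8)=167, f(9)=272, f(10)=439, f(11)=711, f(12)=1150, f(13)=1861, f(14)=3011, f(15)=4872, f(16)=7883; answer 7883
Step 3: Y2 = 7883; c = 8; 7*(8)^3 - 6*(8)^2 + 5*(8)^1 + 2 = (3584) + (-384) + (40) + (2) = 3242; answer 3242

3242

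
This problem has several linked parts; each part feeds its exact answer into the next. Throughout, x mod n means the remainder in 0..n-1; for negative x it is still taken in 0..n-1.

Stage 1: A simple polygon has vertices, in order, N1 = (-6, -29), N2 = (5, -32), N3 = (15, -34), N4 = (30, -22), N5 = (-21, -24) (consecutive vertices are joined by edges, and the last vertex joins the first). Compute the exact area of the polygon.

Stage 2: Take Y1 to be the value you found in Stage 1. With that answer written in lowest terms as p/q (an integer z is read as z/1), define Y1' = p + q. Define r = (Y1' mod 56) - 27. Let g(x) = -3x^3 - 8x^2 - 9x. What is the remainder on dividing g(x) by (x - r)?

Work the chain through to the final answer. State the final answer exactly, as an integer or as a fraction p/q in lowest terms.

Stage 1: cross terms: (-6*-32 - 5*-29)=337, (5*-34 - 15*-32)=310, (15*-22 - 30*-34)=690, (30*-24 - -21*-22)=-1182, (-21*-29 - -6*-24)=465; twice the area = |620| = 620; area = 310; answer 310
Stage 2: Y1 = 310; threaded value p + q = 311; r = 4; remainder = value at the root: -3*(4)^3 - 8*(4)^2 - 9*(4)^1 = (-192) + (-128) + (-36) = -356; answer -356

-356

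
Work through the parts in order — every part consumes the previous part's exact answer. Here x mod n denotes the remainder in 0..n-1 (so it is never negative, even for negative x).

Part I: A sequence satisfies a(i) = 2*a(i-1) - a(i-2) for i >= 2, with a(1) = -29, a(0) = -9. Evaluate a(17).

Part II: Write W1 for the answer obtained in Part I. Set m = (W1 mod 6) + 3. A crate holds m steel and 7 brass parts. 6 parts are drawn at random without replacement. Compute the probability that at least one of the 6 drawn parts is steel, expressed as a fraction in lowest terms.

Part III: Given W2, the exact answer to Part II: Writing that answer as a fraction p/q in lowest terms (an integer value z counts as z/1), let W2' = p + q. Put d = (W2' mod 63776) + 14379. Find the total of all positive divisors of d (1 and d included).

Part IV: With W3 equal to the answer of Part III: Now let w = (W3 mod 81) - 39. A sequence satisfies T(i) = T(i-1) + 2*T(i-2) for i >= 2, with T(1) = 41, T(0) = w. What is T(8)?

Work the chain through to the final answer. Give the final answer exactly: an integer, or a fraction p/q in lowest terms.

Part I: a(2) = 2*(-29) - 1*(-9) = -49; iterating: a(2)=-49, a(3)=-69, a(4)=-89, a(5)=-109, a(6)=-129, a(7)=-149, a(8)=-169, a(9)=-189, a(10)=-209, a(11)=-229, a(12)=-249, a(13)=-269, a(14)=-289, a(15)=-309, a(16)=-329, a(17)=-349; answer -349
Part II: W1 = -349; m = 8; total draws C(15,6) = 5005; complement C(7,6) = 7; favorable 5005 - 7 = 4998; P = 714/715; answer 714/715
Part III: W2 = 714/715; threaded value p + q = 1429; d = 15808; 15808 = 2^6 * 13 * 19; sigma = (1 + 2 + 4 + 8 + 16 + 32 + 64) * (1 + 13) * (1 + 19) = 127 * 14 * 20 = 35560; answer 35560
Part IV: W3 = 35560; w = -38; T(2) = 1*(41) + 2*(-38) = -35; iterating: T(2)=-35, T(3)=47, T(4)=-23, T(5)=71, T(6)=25, T(7)=167, T(8)=217; answer 217

217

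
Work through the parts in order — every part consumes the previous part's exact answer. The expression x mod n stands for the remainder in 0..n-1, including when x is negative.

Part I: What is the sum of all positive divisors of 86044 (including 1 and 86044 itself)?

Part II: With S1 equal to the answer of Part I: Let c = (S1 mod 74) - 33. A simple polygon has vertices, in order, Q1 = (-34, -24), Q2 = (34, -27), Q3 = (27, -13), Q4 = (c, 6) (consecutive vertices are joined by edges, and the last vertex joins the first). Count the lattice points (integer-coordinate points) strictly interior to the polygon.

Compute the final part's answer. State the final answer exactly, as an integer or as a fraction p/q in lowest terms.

Part I: 86044 = 2^2 * 7^2 * 439; sigma = (1 + 2 + 4) * (1 + 7 + 49) * (1 + 439) = 7 * 57 * 440 = 175560; answer 175560
Part II: S1 = 175560; c = -1; cross terms: (-34*-27 - 34*-24)=1734, (34*-13 - 27*-27)=287, (27*6 - -1*-13)=149, (-1*-24 - -34*6)=228; twice the area = |2398| = 2398; area = 1199; boundary points = 1 + 7 + 1 + 3 = 12; strictly interior points = area - boundary/2 + 1 = 1194; answer 1194

1194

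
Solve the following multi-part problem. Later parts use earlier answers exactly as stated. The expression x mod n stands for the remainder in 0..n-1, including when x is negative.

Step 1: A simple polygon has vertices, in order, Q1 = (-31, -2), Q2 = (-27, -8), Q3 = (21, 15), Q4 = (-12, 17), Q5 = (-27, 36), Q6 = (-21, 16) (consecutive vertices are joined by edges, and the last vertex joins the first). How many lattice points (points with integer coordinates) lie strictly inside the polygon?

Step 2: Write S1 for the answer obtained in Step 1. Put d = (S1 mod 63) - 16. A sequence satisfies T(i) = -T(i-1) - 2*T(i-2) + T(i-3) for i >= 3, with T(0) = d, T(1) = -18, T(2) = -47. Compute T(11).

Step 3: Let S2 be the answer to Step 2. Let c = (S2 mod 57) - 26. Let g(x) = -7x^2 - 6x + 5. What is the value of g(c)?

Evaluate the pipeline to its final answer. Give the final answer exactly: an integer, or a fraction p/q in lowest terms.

Step 1: cross terms: (-31*-8 - -27*-2)=194, (-27*15 - 21*-8)=-237, (21*17 - -12*15)=537, (-12*36 - -27*17)=27, (-27*16 - -21*36)=324, (-21*-2 - -31*16)=538; twice the area = |1383| = 1383; area = 1383/2; boundary points = 2 + 1 + 1 + 1 + 2 + 2 = 9; strictly interior points = area - boundary/2 + 1 = 688; answer 688
Step 2: S1 = 688; d = 42; T(3) = -1*(-47) - 2*(-18) + 1*(42) = 125; iterating: T(3)=125, T(4)=-49, T(5)=-248, T(6)=471, T(7)=-24, T(8)=-1166, T(9)=1685, T(10)=623, T(11)=-5159; answer -5159
Step 3: S2 = -5159; c = 2; -7*(2)^2 - 6*(2)^1 + 5 = (-28) + (-12) + (5) = -35; answer -35

-35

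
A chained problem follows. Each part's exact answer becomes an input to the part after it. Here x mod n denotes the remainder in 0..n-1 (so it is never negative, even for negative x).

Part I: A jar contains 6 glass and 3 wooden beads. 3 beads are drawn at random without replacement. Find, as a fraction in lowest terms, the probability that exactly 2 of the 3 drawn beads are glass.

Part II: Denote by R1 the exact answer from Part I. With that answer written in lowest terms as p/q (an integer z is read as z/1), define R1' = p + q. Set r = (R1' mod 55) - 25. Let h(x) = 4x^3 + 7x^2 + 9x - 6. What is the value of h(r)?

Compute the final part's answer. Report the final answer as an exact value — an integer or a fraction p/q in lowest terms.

Part I: total draws C(9,3) = 84; favorable C(6,2)*C(3,1) = 45; P = 15/28; answer 15/28
Part II: R1 = 15/28; threaded value p + q = 43; r = 18; 4*(18)^3 + 7*(18)^2 + 9*(18)^1 - 6 = (23328) + (2268) + (162) + (-6) = 25752; answer 25752

25752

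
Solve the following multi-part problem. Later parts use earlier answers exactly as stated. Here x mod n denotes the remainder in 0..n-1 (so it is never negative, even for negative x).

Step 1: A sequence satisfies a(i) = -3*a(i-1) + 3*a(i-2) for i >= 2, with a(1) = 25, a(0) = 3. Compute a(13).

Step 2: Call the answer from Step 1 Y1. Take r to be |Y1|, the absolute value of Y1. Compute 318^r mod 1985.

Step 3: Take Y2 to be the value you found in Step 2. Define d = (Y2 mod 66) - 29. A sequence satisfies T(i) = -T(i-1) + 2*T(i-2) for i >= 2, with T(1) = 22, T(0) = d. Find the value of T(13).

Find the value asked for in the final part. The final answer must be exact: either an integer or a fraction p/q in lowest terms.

136522

Step 1: a(2) = -3*(25) + 3*(3) = -66; iterating: a(2)=-66, a(3)=273, a(4)=-1017, a(5)=3870, a(6)=-14661, a(7)=55593, a(8)=-210762, a(9)=799065, a(10)=-3029481, a(11)=11485638, a(12)=-43545357, a(13)=165092985; answer 165092985
Step 2: Y1 = 165092985; r = 165092985; squarings mod 1985: 318^1=318, 318^2=1874, 318^4=411, 318^8=196, 318^16=701, 318^32=1106, 318^64=476, 318^128=286, 318^256=411, 318^512=196, 318^1024=701, 318^2048=1106, 318^4096=476, 318^8192=286, 318^16384=411, 318^32768=196, 318^65536=701, 318^131072=1106, 318^262144=476, 318^524288=286, 318^1048576=411, 318^2097152=196, 318^4194304=701, 318^8388608=1106, 318^16777216=476, 318^33554432=286, 318^67108864=411, 318^134217728=196; 318^165092985 = 318^1 * 318^8 * 318^16 * 318^32 * 318^64 * 318^512 * 318^1024 * 318^2048 * 318^4096 * 318^65536 * 318^131072 * 318^262144 * 318^1048576 * 318^4194304 * 318^8388608 * 318^16777216 * 318^134217728 = 793 (mod 1985); answer 793
Step 3: Y2 = 793; d = -28; T(2) = -1*(22) + 2*(-28) = -78; iterating: T(2)=-78, T(3)=122, T(4)=-278, T(5)=522, T(6)=-1078, T(7)=2122, T(8)=-4278, T(9)=8522, T(10)=-17078, T(11)=34122, T(12)=-68278, T(13)=136522; answer 136522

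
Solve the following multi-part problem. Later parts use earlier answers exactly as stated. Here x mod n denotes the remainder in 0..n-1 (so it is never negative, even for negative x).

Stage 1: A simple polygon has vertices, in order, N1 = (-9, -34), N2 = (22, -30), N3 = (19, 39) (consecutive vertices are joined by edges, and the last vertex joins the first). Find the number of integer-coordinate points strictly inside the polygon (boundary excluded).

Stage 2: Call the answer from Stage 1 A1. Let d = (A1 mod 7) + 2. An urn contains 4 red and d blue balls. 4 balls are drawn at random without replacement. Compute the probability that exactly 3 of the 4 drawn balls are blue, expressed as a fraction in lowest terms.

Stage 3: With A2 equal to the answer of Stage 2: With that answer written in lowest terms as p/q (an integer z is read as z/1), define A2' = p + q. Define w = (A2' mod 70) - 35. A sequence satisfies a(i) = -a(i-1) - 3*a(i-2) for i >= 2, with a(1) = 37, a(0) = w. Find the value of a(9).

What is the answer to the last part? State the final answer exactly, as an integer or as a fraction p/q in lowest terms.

-428

Stage 1: cross terms: (-9*-30 - 22*-34)=1018, (22*39 - 19*-30)=1428, (19*-34 - -9*39)=-295; twice the area = |2151| = 2151; area = 2151/2; boundary points = 1 + 3 + 1 = 5; strictly interior points = area - boundary/2 + 1 = 1074; answer 1074
Stage 2: A1 = 1074; d = 5; total draws C(9,4) = 126; favorable C(5,3)*C(4,1) = 40; P = 20/63; answer 20/63
Stage 3: A2 = 20/63; threaded value p + q = 83; w = -22; a(2) = -1*(37) - 3*(-22) = 29; iterating: a(2)=29, a(3)=-140, a(4)=53, a(5)=367, a(6)=-526, a(7)=-575, a(8)=2153, a(9)=-428; answer -428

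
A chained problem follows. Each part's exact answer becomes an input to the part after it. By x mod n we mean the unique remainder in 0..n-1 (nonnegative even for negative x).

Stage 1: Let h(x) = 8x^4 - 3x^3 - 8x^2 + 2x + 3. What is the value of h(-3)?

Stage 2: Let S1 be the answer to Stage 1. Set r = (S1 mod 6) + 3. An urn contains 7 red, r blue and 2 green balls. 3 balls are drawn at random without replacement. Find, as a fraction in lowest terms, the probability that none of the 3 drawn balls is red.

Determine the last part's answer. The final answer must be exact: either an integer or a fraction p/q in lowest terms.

1/22

Stage 1: 8*(-3)^4 - 3*(-3)^3 - 8*(-3)^2 + 2*(-3)^1 + 3 = (648) + (81) + (-72) + (-6) + (3) = 654; answer 654
Stage 2: S1 = 654; r = 3; total draws C(12,3) = 220; favorable C(5,3) = 10; P = 1/22; answer 1/22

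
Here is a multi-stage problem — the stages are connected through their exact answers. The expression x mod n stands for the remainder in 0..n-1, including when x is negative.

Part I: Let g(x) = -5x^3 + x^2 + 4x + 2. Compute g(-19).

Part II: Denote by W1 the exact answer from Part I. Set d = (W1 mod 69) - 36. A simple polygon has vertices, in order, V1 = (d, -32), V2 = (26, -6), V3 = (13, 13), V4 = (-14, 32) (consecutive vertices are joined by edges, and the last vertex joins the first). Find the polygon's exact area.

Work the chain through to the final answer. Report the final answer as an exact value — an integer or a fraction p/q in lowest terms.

1584

Part I: -5*(-19)^3 + 1*(-19)^2 + 4*(-19)^1 + 2 = (34295) + (361) + (-76) + (2) = 34582; answer 34582
Part II: W1 = 34582; d = -23; cross terms: (-23*-6 - 26*-32)=970, (26*13 - 13*-6)=416, (13*32 - -14*13)=598, (-14*-32 - -23*32)=1184; twice the area = |3168| = 3168; area = 1584; answer 1584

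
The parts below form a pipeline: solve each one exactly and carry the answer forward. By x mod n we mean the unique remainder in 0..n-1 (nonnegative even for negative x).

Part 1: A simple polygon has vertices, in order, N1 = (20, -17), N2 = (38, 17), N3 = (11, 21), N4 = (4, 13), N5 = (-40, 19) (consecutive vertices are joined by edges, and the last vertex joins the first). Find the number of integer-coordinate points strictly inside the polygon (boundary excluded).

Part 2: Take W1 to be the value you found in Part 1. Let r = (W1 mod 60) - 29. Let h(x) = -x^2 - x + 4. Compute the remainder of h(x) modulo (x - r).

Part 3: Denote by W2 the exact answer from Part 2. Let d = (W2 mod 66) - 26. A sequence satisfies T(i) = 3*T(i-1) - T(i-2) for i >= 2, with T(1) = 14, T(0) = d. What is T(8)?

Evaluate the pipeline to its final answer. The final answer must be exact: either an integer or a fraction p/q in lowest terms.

6278

Part 1: cross terms: (20*17 - 38*-17)=986, (38*21 - 11*17)=611, (11*13 - 4*21)=59, (4*19 - -40*13)=596, (-40*-17 - 20*19)=300; twice the area = |2552| = 2552; area = 1276; boundary points = 2 + 1 + 1 + 2 + 12 = 18; strictly interior points = area - boundary/2 + 1 = 1268; answer 1268
Part 2: W1 = 1268; r = -21; remainder = value at the root: -1*(-21)^2 - 1*(-21)^1 + 4 = (-441) + (21) + (4) = -416; answer -416
Part 3: W2 = -416; d = 20; T(2) = 3*(14) - 1*(20) = 22; iterating: T(2)=22, T(3)=52, T(4)=134, T(5)=350, T(6)=916, T(7)=2398, T(8)=6278; answer 6278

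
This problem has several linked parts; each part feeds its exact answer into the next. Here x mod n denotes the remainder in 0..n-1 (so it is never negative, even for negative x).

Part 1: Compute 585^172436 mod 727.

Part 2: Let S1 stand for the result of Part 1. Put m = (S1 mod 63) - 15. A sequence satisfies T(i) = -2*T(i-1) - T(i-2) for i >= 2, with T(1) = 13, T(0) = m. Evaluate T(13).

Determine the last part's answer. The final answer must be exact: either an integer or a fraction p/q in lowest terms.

Part 1: squarings mod 727: 585^1=585, 585^2=535, 585^4=514, 585^8=295, 585^16=512, 585^32=424, 585^64=207, 585^128=683, 585^256=482, 585^512=411, 585^1024=257, 585^2048=619, 585^4096=32, 585^8192=297, 585^16384=242, 585^32768=404, 585^65536=368, 585^131072=202; 585^172436 = 585^4 * 585^16 * 585^128 * 585^256 * 585^8192 * 585^32768 * 585^131072 = 648 (mod 727); answer 648
Part 2: S1 = 648; m = 3; T(2) = -2*(13) - 1*(3) = -29; iterating: T(2)=-29, T(3)=45, T(4)=-61, T(5)=77, T(6)=-93, T(7)=109, T(8)=-125, T(9)=141, T(10)=-157, T(11)=173, T(12)=-189, T(13)=205; answer 205

205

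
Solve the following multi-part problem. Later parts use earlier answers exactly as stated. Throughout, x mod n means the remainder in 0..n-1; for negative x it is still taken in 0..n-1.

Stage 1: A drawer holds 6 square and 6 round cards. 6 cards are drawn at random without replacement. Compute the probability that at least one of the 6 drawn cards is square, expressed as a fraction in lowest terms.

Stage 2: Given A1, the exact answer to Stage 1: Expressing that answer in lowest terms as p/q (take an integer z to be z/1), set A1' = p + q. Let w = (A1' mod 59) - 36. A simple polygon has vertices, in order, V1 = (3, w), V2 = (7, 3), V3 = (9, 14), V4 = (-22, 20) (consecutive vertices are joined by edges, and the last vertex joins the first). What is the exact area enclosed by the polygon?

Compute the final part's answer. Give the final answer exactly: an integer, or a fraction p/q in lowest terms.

Stage 1: total draws C(12,6) = 924; complement C(6,6) = 1; favorable 924 - 1 = 923; P = 923/924; answer 923/924
Stage 2: A1 = 923/924; threaded value p + q = 1847; w = -18; cross terms: (3*3 - 7*-18)=135, (7*14 - 9*3)=71, (9*20 - -22*14)=488, (-22*-18 - 3*20)=336; twice the area = |1030| = 1030; area = 515; answer 515

515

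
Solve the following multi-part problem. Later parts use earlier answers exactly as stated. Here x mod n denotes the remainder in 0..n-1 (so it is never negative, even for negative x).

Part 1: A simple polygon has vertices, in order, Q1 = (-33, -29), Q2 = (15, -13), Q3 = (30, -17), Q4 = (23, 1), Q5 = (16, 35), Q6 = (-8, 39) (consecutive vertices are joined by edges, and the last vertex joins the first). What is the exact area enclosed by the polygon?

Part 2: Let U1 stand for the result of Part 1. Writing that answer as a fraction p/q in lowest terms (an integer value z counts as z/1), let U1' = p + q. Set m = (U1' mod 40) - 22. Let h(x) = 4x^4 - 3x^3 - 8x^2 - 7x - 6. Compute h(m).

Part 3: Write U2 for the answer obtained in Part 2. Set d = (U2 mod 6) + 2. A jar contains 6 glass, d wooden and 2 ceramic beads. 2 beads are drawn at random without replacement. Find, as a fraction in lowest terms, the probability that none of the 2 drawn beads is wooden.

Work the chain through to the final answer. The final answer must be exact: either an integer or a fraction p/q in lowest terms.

Part 1: cross terms: (-33*-13 - 15*-29)=864, (15*-17 - 30*-13)=135, (30*1 - 23*-17)=421, (23*35 - 16*1)=789, (16*39 - -8*35)=904, (-8*-29 - -33*39)=1519; twice the area = |4632| = 4632; area = 2316; answer 2316
Part 2: U1 = 2316; threaded value p + q = 2317; m = 15; 4*(15)^4 - 3*(15)^3 - 8*(15)^2 - 7*(15)^1 - 6 = (202500) + (-10125) + (-1800) + (-105) + (-6) = 190464; answer 190464
Part 3: U2 = 190464; d = 2; total draws C(10,2) = 45; favorable C(8,2) = 28; P = 28/45; answer 28/45

28/45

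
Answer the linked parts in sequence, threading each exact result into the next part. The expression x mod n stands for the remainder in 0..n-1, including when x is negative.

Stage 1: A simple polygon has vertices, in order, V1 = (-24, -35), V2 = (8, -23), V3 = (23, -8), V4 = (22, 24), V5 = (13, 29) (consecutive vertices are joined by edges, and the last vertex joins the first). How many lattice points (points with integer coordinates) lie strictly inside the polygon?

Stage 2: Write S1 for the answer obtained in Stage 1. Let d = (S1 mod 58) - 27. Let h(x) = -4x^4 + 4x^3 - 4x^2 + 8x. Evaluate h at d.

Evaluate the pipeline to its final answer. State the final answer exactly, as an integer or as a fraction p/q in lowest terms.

-355028

Stage 1: cross terms: (-24*-23 - 8*-35)=832, (8*-8 - 23*-23)=465, (23*24 - 22*-8)=728, (22*29 - 13*24)=326, (13*-35 - -24*29)=241; twice the area = |2592| = 2592; area = 1296; boundary points = 4 + 15 + 1 + 1 + 1 = 22; strictly interior points = area - boundary/2 + 1 = 1286; answer 1286
Stage 2: S1 = 1286; d = -17; -4*(-17)^4 + 4*(-17)^3 - 4*(-17)^2 + 8*(-17)^1 = (-334084) + (-19652) + (-1156) + (-136) = -355028; answer -355028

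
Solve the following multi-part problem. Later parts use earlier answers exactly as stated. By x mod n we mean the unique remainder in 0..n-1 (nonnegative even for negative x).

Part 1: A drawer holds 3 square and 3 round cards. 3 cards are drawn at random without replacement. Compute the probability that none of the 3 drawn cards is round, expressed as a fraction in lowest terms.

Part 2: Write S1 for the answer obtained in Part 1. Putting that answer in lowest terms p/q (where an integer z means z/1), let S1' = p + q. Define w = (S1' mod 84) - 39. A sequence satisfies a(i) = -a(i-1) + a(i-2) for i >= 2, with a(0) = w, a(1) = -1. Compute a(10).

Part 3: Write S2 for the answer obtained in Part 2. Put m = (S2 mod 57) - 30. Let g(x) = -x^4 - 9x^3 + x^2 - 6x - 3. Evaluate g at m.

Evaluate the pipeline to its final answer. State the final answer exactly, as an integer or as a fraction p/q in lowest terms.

Part 1: total draws C(6,3) = 20; favorable C(3,3) = 1; P = 1/20; answer 1/20
Part 2: S1 = 1/20; threaded value p + q = 21; w = -18; a(2) = -1*(-1) + 1*(-18) = -17; iterating: a(2)=-17, a(3)=16, a(4)=-33, a(5)=49, a(6)=-82, a(7)=131, a(8)=-213, a(9)=344, a(10)=-557; answer -557
Part 3: S2 = -557; m = -17; -1*(-17)^4 - 9*(-17)^3 + 1*(-17)^2 - 6*(-17)^1 - 3 = (-83521) + (44217) + (289) + (102) + (-3) = -38916; answer -38916

-38916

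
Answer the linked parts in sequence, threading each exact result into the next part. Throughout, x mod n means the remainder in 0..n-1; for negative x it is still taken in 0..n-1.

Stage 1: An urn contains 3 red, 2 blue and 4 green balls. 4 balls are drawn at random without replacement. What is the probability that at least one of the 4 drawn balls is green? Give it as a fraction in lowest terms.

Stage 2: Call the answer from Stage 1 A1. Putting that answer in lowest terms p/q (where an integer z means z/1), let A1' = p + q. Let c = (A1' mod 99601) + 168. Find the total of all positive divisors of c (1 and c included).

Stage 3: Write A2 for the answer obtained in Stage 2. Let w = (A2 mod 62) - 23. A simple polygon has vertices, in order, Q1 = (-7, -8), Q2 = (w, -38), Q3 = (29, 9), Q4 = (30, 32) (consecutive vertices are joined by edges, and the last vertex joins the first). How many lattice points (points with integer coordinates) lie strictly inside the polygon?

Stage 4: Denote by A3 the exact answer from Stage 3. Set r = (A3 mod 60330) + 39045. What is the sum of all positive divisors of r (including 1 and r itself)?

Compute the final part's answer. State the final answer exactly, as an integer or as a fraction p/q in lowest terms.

60864

Stage 1: total draws C(9,4) = 126; complement C(5,4) = 5; favorable 126 - 5 = 121; P = 121/126; answer 121/126
Stage 2: A1 = 121/126; threaded value p + q = 247; c = 415; 415 = 5 * 83; sigma = (1 + 5) * (1 + 83) = 6 * 84 = 504; answer 504
Stage 3: A2 = 504; w = -15; cross terms: (-7*-38 - -15*-8)=146, (-15*9 - 29*-38)=967, (29*32 - 30*9)=658, (30*-8 - -7*32)=-16; twice the area = |1755| = 1755; area = 1755/2; boundary points = 2 + 1 + 1 + 1 = 5; strictly interior points = area - boundary/2 + 1 = 876; answer 876
Stage 4: A3 = 876; r = 39921; 39921 = 3 * 7 * 1901; sigma = (1 + 3) * (1 + 7) * (1 + 1901) = 4 * 8 * 1902 = 60864; answer 60864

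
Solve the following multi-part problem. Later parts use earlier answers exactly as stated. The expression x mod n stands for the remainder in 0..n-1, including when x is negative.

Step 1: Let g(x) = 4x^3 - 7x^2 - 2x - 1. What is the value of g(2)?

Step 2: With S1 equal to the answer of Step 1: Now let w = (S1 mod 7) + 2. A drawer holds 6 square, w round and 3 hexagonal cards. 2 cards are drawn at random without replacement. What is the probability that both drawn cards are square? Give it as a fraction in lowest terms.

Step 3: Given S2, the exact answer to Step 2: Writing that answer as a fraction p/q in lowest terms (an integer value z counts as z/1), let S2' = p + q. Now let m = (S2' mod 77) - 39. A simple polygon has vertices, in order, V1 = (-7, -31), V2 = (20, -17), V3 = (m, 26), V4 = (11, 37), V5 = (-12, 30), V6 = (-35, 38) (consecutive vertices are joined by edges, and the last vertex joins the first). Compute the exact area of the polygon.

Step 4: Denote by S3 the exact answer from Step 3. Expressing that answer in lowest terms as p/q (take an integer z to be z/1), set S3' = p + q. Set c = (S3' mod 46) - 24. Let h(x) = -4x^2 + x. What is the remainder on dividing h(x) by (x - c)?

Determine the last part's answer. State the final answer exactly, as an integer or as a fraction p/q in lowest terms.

-248

Step 1: 4*(2)^3 - 7*(2)^2 - 2*(2)^1 - 1 = (32) + (-28) + (-4) + (-1) = -1; answer -1
Step 2: S1 = -1; w = 8; total draws C(17,2) = 136; favorable C(6,2) = 15; P = 15/136; answer 15/136
Step 3: S2 = 15/136; threaded value p + q = 151; m = 35; cross terms: (-7*-17 - 20*-31)=739, (20*26 - 35*-17)=1115, (35*37 - 11*26)=1009, (11*30 - -12*37)=774, (-12*38 - -35*30)=594, (-35*-31 - -7*38)=1351; twice the area = |5582| = 5582; area = 2791; answer 2791
Step 4: S3 = 2791; threaded value p + q = 2792; c = 8; remainder = value at the root: -4*(8)^2 + 1*(8)^1 = (-256) + (8) = -248; answer -248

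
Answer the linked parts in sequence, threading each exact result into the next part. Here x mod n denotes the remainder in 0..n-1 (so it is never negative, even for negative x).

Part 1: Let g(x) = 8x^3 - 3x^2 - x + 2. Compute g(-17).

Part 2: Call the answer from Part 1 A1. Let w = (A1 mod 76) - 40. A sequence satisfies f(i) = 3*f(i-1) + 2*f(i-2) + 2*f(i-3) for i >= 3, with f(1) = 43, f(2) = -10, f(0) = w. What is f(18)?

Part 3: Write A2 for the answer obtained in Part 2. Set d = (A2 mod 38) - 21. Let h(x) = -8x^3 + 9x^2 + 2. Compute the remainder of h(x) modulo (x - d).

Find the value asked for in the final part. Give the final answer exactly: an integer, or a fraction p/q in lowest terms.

Part 1: 8*(-17)^3 - 3*(-17)^2 - 1*(-17)^1 + 2 = (-39304) + (-867) + (17) + (2) = -40152; answer -40152
Part 2: A1 = -40152; w = 12; f(3) = 3*(-10) + 2*(43) + 2*(12) = 80; iterating: f(3)=80, f(4)=306, f(5)=1058, f(6)=3946, f(7)=14566, f(8)=53706, f(9)=198142, f(10)=730970, f(11)=2696606, f(12)=9948042, f(13)=36699278, f(14)=135387130, f(15)=499456030, f(16)=1842540906, f(17)=6797309038, f(18)=25075920986; answer 25075920986
Part 3: A2 = 25075920986; d = -1; remainder = value at the root: -8*(-1)^3 + 9*(-1)^2 + 2 = (8) + (9) + (2) = 19; answer 19

19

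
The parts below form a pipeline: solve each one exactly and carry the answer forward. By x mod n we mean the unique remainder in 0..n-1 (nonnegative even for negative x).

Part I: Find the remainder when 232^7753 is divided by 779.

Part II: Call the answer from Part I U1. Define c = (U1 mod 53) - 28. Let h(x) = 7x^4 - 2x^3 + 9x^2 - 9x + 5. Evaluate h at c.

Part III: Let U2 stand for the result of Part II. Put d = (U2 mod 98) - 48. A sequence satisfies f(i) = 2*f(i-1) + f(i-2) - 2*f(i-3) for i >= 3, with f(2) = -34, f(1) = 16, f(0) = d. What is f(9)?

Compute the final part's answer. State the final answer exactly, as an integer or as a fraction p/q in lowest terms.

Part I: squarings mod 779: 232^1=232, 232^2=73, 232^4=655, 232^8=575, 232^16=329, 232^32=739, 232^64=42, 232^128=206, 232^256=370, 232^512=575, 232^1024=329, 232^2048=739, 232^4096=42; 232^7753 = 232^1 * 232^8 * 232^64 * 232^512 * 232^1024 * 232^2048 * 232^4096 = 560 (mod 779); answer 560
Part II: U1 = 560; c = 2; 7*(2)^4 - 2*(2)^3 + 9*(2)^2 - 9*(2)^1 + 5 = (112) + (-16) + (36) + (-18) + (5) = 119; answer 119
Part III: U2 = 119; d = -27; f(3) = 2*(-34) + 1*(16) - 2*(-27) = 2; iterating: f(3)=2, f(4)=-62, f(5)=-54, f(6)=-174, f(7)=-278, f(8)=-622, f(9)=-1174; answer -1174

-1174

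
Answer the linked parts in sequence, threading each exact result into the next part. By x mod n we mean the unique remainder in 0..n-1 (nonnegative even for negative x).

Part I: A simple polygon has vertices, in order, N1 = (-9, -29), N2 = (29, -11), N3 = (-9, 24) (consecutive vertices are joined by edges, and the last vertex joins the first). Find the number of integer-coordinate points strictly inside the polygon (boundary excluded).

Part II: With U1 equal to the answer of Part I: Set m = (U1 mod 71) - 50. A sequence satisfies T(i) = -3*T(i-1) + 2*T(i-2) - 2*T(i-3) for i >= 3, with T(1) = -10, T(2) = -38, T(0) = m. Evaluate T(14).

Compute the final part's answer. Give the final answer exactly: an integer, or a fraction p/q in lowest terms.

-141485588

Part I: cross terms: (-9*-11 - 29*-29)=940, (29*24 - -9*-11)=597, (-9*-29 - -9*24)=477; twice the area = |2014| = 2014; area = 1007; boundary points = 2 + 1 + 53 = 56; strictly interior points = area - boundary/2 + 1 = 980; answer 980
Part II: U1 = 980; m = 7; T(3) = -3*(-38) + 2*(-10) - 2*(7) = 80; iterating: T(3)=80, T(4)=-296, T(5)=1124, T(6)=-4124, T(7)=15212, T(8)=-56132, T(9)=207068, T(10)=-763892, T(11)=2818076, T(12)=-10396148, T(13)=38352380, T(14)=-141485588; answer -141485588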